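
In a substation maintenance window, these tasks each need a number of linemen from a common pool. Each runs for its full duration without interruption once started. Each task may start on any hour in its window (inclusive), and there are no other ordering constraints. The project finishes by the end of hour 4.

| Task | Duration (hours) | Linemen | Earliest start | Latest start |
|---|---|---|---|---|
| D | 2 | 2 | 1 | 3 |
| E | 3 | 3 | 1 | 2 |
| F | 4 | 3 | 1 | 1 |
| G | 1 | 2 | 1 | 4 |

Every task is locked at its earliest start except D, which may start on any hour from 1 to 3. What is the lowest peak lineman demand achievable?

8

D@1: h1:10  h2:8  h3:6  h4:3 → peak 10
D@2: h1:8  h2:8  h3:8  h4:3 → peak 8
D@3: h1:8  h2:6  h3:8  h4:5 → peak 8
Best is D@2, peak 8.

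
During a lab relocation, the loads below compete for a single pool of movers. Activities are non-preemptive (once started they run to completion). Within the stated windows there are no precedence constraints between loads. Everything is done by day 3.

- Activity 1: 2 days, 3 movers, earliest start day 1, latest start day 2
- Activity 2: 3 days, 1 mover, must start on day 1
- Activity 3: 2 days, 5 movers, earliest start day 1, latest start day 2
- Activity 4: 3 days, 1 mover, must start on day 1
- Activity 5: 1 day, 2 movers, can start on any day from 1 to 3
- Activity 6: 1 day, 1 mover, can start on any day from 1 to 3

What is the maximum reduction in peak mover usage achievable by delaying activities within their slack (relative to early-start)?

3

Early-start peak: d1:13  d2:10  d3:2 ⇒ 13.
Leveled (Activity 1@1, Activity 2@1, Activity 3@1, Activity 4@1, Activity 5@3, Activity 6@3): d1:10  d2:10  d3:5 ⇒ 10.
Reduction 13 − 10 = 3.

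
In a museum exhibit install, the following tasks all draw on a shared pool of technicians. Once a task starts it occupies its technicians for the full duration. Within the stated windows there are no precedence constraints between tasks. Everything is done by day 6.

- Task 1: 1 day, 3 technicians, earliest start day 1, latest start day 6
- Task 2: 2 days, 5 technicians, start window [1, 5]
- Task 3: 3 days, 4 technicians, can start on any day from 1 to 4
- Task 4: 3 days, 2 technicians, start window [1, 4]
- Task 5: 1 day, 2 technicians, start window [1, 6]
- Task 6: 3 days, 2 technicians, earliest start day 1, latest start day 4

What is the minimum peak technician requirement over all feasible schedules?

7

Early-start (Task 1@1, Task 2@1, Task 3@1, Task 4@1, Task 5@1, Task 6@1) gives peak 18: d1:18  d2:13  d3:8  d4:0  d5:0  d6:0.
Shift Task 2→2, Task 3→4, Task 6→4.
Schedule Task 1@1, Task 2@2, Task 3@4, Task 4@1, Task 5@1, Task 6@4: d1:7  d2:7  d3:7  d4:6  d5:6  d6:6 — peak 7.
Total technician-days = 39 over 6 days ⇒ peak ≥ ⌈39/6⌉ = 7, so 7 is optimal.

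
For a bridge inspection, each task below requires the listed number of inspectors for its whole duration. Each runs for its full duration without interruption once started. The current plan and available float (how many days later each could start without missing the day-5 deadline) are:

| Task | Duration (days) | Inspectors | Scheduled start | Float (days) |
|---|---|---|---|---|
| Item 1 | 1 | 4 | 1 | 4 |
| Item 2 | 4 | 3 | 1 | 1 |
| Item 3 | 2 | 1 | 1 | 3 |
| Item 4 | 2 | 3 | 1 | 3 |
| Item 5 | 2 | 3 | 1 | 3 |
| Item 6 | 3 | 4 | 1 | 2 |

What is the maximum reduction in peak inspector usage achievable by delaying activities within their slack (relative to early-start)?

9

Early-start peak: d1:18  d2:14  d3:7  d4:3  d5:0 ⇒ 18.
Leveled (Item 1@1, Item 2@2, Item 3@1, Item 4@4, Item 5@4, Item 6@1): d1:9  d2:8  d3:7  d4:9  d5:9 ⇒ 9.
Reduction 18 − 9 = 9.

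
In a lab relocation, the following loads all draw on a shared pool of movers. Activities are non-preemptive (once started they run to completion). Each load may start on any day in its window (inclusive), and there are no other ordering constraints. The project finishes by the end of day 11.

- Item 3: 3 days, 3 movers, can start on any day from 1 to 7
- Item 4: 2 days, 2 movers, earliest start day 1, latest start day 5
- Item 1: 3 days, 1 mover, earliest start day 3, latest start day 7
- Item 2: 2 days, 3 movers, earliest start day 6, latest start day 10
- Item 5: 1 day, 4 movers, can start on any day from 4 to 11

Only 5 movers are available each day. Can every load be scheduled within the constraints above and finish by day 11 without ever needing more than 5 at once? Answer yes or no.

yes

Schedule Item 3@1, Item 4@4, Item 1@3, Item 2@6, Item 5@8: d1:3  d2:3  d3:4  d4:3  d5:3  d6:3  d7:3  d8:4  d9:0  d10:0  d11:0 — peak 4 ≤ 5.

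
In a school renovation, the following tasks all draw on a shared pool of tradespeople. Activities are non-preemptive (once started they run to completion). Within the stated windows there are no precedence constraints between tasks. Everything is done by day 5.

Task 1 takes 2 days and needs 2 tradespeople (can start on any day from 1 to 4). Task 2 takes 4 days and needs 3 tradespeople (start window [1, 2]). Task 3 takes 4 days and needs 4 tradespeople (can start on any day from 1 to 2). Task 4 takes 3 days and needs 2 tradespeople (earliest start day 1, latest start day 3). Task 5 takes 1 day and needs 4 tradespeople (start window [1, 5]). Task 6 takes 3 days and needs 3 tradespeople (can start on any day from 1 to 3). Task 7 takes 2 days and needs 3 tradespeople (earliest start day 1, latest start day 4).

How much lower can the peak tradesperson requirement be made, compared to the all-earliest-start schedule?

Early-start peak: d1:21  d2:17  d3:12  d4:7  d5:0 ⇒ 21.
Leveled (Task 1@1, Task 2@1, Task 3@1, Task 4@3, Task 5@5, Task 6@1, Task 7@4): d1:12  d2:12  d3:12  d4:12  d5:9 ⇒ 12.
Reduction 21 − 12 = 9.

9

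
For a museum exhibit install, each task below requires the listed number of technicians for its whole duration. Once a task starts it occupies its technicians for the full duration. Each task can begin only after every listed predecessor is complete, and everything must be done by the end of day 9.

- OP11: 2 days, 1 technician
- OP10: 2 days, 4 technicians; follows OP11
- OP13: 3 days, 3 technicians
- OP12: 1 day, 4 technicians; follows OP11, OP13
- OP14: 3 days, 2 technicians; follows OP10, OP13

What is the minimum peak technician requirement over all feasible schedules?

4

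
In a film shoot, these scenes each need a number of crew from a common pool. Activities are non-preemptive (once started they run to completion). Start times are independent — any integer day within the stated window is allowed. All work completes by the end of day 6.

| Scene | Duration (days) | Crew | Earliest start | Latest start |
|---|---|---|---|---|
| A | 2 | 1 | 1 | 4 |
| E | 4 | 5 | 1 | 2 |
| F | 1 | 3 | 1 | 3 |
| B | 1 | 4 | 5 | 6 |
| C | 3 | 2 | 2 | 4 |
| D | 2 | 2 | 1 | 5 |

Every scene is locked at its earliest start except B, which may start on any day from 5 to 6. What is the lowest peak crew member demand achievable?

11

B@5: d1:11  d2:10  d3:7  d4:7  d5:4  d6:0 → peak 11
B@6: d1:11  d2:10  d3:7  d4:7  d5:0  d6:4 → peak 11
Best is B@5, peak 11.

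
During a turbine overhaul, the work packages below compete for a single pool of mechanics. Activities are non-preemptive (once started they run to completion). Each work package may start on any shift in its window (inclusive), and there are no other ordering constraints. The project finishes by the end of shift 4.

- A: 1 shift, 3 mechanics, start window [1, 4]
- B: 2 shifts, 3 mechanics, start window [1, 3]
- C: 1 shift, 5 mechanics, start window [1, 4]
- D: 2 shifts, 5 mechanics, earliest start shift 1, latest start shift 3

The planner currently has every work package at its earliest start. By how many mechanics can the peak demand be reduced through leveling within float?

Early-start peak: s1:16  s2:8  s3:0  s4:0 ⇒ 16.
Leveled (A@1, B@1, C@2, D@3): s1:6  s2:8  s3:5  s4:5 ⇒ 8.
Reduction 16 − 8 = 8.

8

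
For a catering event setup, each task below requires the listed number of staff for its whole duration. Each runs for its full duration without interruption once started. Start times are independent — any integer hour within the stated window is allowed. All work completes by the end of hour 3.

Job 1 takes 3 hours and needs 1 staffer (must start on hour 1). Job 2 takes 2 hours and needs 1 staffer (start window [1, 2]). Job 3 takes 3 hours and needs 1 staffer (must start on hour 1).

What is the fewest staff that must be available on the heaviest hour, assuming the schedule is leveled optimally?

Schedule Job 1@1, Job 2@1, Job 3@1: h1:3  h2:3  h3:2 — peak 3.
Total staffer-hours = 8 over 3 hours ⇒ peak ≥ ⌈8/3⌉ = 3, so 3 is optimal.

3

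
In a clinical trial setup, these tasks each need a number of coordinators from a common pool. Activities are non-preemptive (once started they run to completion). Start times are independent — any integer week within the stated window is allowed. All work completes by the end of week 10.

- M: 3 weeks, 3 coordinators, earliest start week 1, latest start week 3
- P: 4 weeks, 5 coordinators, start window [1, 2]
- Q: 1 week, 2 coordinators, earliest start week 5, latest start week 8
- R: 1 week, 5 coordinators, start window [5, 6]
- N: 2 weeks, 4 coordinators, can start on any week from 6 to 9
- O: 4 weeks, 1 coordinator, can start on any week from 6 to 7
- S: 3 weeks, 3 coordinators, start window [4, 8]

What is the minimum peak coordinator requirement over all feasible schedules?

Early-start (M@1, P@1, Q@5, R@5, N@6, O@6, S@4) gives peak 10: w1:8  w2:8  w3:8  w4:8  w5:10  w6:8  w7:5  w8:1  w9:1  w10:0.
Shift S→6.
Schedule M@1, P@1, Q@5, R@5, N@6, O@6, S@6: w1:8  w2:8  w3:8  w4:5  w5:7  w6:8  w7:8  w8:4  w9:1  w10:0 — peak 8.

8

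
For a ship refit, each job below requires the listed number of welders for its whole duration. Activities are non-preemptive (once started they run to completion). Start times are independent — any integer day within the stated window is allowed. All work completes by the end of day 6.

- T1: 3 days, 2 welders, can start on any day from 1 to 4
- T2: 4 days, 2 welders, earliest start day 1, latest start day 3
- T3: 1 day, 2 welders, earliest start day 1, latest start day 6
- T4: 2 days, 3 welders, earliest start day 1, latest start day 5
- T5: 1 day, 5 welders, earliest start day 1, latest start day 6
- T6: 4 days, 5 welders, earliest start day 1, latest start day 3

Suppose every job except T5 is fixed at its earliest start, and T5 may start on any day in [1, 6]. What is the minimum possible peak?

14

T5@1: d1:19  d2:12  d3:9  d4:7  d5:0  d6:0 → peak 19
T5@2: d1:14  d2:17  d3:9  d4:7  d5:0  d6:0 → peak 17
T5@3: d1:14  d2:12  d3:14  d4:7  d5:0  d6:0 → peak 14
T5@4: d1:14  d2:12  d3:9  d4:12  d5:0  d6:0 → peak 14
T5@5: d1:14  d2:12  d3:9  d4:7  d5:5  d6:0 → peak 14
T5@6: d1:14  d2:12  d3:9  d4:7  d5:0  d6:5 → peak 14
Best is T5@3, peak 14.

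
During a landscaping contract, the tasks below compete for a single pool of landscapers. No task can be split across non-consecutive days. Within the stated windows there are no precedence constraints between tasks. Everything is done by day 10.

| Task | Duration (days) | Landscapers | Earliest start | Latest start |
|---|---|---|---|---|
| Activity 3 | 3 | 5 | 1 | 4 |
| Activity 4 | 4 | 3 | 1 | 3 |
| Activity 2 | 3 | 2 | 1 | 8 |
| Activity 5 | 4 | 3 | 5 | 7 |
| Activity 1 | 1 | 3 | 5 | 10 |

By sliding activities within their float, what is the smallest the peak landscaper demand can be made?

Early-start (Activity 3@1, Activity 4@1, Activity 2@1, Activity 5@5, Activity 1@5) gives peak 10: d1:10  d2:10  d3:10  d4:3  d5:6  d6:3  d7:3  d8:3  d9:0  d10:0.
Shift Activity 2→4.
Schedule Activity 3@1, Activity 4@1, Activity 2@4, Activity 5@5, Activity 1@5: d1:8  d2:8  d3:8  d4:5  d5:8  d6:5  d7:3  d8:3  d9:0  d10:0 — peak 8.

8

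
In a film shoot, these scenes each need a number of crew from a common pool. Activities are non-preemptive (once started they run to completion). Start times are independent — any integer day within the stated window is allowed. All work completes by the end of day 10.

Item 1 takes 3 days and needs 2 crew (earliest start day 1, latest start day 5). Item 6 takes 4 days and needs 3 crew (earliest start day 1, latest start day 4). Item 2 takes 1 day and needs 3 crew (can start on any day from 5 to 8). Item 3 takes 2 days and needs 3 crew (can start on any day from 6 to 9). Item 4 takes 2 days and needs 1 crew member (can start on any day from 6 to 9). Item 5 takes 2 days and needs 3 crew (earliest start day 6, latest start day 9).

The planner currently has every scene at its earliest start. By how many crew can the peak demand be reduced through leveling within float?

Early-start peak: d1:5  d2:5  d3:5  d4:3  d5:3  d6:7  d7:7  d8:0  d9:0  d10:0 ⇒ 7.
Leveled (Item 1@1, Item 6@1, Item 2@5, Item 3@6, Item 4@6, Item 5@8): d1:5  d2:5  d3:5  d4:3  d5:3  d6:4  d7:4  d8:3  d9:3  d10:0 ⇒ 5.
Reduction 7 − 5 = 2.

2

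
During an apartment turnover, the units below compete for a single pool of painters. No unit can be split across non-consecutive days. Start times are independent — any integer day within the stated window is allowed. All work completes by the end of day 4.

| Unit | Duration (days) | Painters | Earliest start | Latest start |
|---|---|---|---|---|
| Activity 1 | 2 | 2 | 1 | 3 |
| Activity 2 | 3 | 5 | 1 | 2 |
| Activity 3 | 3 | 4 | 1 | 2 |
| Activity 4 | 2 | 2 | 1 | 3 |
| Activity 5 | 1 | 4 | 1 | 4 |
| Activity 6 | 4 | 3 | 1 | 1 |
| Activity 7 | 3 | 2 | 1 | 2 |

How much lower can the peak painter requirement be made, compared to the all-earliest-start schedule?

Early-start peak: d1:22  d2:18  d3:14  d4:3 ⇒ 22.
Leveled (Activity 1@1, Activity 2@1, Activity 3@1, Activity 4@3, Activity 5@4, Activity 6@1, Activity 7@1): d1:16  d2:16  d3:16  d4:9 ⇒ 16.
Reduction 22 − 16 = 6.

6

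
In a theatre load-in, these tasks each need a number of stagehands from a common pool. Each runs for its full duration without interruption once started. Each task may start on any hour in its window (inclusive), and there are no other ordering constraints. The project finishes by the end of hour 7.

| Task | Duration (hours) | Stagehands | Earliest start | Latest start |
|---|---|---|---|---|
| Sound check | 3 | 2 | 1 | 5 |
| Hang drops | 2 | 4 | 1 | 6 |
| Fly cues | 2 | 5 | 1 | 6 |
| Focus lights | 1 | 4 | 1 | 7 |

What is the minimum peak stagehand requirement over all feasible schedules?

6

Early-start (Sound check@1, Hang drops@1, Fly cues@1, Focus lights@1) gives peak 15: h1:15  h2:11  h3:2  h4:0  h5:0  h6:0  h7:0.
Shift Fly cues→4, Focus lights→3.
Schedule Sound check@1, Hang drops@1, Fly cues@4, Focus lights@3: h1:6  h2:6  h3:6  h4:5  h5:5  h6:0  h7:0 — peak 6.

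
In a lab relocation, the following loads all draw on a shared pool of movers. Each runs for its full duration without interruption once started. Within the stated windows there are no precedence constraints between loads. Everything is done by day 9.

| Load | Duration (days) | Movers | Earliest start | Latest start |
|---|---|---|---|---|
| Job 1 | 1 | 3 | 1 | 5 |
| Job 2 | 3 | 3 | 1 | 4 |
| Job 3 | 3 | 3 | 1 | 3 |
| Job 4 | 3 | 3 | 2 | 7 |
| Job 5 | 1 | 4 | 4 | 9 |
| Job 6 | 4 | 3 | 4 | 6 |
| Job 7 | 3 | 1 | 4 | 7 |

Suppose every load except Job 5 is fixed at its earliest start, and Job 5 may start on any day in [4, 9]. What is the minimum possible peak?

Job 5@4: d1:9  d2:9  d3:9  d4:11  d5:4  d6:4  d7:3  d8:0  d9:0 → peak 11
Job 5@5: d1:9  d2:9  d3:9  d4:7  d5:8  d6:4  d7:3  d8:0  d9:0 → peak 9
Job 5@6: d1:9  d2:9  d3:9  d4:7  d5:4  d6:8  d7:3  d8:0  d9:0 → peak 9
Job 5@7: d1:9  d2:9  d3:9  d4:7  d5:4  d6:4  d7:7  d8:0  d9:0 → peak 9
Job 5@8: d1:9  d2:9  d3:9  d4:7  d5:4  d6:4  d7:3  d8:4  d9:0 → peak 9
Job 5@9: d1:9  d2:9  d3:9  d4:7  d5:4  d6:4  d7:3  d8:0  d9:4 → peak 9
Best is Job 5@5, peak 9.

9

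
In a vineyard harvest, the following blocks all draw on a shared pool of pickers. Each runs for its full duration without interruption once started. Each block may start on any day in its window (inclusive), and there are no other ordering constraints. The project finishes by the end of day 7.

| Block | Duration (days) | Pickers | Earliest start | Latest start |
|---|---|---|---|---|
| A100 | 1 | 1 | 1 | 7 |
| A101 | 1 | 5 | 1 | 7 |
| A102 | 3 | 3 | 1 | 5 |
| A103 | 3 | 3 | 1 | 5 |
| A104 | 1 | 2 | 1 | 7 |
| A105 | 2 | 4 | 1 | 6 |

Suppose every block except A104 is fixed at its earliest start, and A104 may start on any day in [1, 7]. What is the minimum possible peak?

16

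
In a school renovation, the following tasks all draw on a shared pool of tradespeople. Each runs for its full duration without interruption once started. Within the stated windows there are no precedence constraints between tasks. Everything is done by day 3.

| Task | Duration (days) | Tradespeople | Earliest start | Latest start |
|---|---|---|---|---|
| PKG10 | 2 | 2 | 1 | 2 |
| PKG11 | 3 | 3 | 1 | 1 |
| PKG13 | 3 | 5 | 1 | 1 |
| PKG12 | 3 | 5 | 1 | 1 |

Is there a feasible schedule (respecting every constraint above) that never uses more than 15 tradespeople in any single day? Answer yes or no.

Schedule PKG10@1, PKG11@1, PKG13@1, PKG12@1: d1:15  d2:15  d3:13 — peak 15 ≤ 15.

yes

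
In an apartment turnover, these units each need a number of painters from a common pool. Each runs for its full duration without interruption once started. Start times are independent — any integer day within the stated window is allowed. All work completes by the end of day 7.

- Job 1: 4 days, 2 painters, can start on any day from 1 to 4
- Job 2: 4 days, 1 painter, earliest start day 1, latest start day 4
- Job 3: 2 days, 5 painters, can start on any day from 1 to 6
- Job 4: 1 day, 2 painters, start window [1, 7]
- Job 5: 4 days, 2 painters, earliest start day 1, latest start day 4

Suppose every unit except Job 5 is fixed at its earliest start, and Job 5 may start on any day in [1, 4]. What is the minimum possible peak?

10

Job 5@1: d1:12  d2:10  d3:5  d4:5  d5:0  d6:0  d7:0 → peak 12
Job 5@2: d1:10  d2:10  d3:5  d4:5  d5:2  d6:0  d7:0 → peak 10
Job 5@3: d1:10  d2:8  d3:5  d4:5  d5:2  d6:2  d7:0 → peak 10
Job 5@4: d1:10  d2:8  d3:3  d4:5  d5:2  d6:2  d7:2 → peak 10
Best is Job 5@2, peak 10.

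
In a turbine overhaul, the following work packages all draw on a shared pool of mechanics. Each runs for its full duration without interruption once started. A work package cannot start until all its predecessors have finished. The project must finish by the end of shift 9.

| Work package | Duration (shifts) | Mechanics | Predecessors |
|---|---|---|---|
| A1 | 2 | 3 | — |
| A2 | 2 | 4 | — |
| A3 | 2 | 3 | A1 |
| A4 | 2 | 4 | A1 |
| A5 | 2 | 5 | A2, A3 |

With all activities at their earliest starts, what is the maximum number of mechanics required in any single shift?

7

Early-start schedule: A1@1, A2@1, A3@3, A4@3, A5@5.
Load per shift: shift 1: 7, shift 2: 7, shift 3: 7, shift 4: 7, shift 5: 5, shift 6: 5, shift 7: 0, shift 8: 0, shift 9: 0.
Peak is 7.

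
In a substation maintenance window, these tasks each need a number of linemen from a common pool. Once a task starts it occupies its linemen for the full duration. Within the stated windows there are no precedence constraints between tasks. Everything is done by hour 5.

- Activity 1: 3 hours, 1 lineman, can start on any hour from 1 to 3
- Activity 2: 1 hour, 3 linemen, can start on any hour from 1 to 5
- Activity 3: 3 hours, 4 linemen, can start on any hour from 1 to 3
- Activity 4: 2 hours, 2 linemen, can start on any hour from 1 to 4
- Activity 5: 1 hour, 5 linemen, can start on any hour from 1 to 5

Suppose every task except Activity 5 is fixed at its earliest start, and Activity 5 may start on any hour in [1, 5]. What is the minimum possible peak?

Activity 5@1: h1:15  h2:7  h3:5  h4:0  h5:0 → peak 15
Activity 5@2: h1:10  h2:12  h3:5  h4:0  h5:0 → peak 12
Activity 5@3: h1:10  h2:7  h3:10  h4:0  h5:0 → peak 10
Activity 5@4: h1:10  h2:7  h3:5  h4:5  h5:0 → peak 10
Activity 5@5: h1:10  h2:7  h3:5  h4:0  h5:5 → peak 10
Best is Activity 5@3, peak 10.

10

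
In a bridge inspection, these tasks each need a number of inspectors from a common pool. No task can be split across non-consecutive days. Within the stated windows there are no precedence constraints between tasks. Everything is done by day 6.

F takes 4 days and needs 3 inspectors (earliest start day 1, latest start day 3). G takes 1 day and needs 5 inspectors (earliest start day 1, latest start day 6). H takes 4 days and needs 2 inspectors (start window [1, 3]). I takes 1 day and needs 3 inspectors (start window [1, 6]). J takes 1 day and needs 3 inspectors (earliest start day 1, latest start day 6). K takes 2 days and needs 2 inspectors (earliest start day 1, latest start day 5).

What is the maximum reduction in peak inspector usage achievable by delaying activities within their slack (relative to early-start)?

Early-start peak: d1:18  d2:7  d3:5  d4:5  d5:0  d6:0 ⇒ 18.
Leveled (F@1, G@5, H@1, I@6, J@6, K@1): d1:7  d2:7  d3:5  d4:5  d5:5  d6:6 ⇒ 7.
Reduction 18 − 7 = 11.

11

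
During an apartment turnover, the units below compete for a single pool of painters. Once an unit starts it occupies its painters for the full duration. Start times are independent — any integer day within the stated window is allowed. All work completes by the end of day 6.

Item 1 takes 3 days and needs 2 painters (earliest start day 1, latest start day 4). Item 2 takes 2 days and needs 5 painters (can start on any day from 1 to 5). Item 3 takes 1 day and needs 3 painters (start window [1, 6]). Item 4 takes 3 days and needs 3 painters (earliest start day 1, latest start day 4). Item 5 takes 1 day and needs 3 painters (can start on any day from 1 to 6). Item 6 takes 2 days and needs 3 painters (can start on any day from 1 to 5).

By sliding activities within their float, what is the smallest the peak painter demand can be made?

7

Early-start (Item 1@1, Item 2@1, Item 3@1, Item 4@1, Item 5@1, Item 6@1) gives peak 19: d1:19  d2:13  d3:5  d4:0  d5:0  d6:0.
Shift Item 3→3, Item 4→4, Item 5→4, Item 6→5.
Schedule Item 1@1, Item 2@1, Item 3@3, Item 4@4, Item 5@4, Item 6@5: d1:7  d2:7  d3:5  d4:6  d5:6  d6:6 — peak 7.
Total painter-days = 37 over 6 days ⇒ peak ≥ ⌈37/6⌉ = 7, so 7 is optimal.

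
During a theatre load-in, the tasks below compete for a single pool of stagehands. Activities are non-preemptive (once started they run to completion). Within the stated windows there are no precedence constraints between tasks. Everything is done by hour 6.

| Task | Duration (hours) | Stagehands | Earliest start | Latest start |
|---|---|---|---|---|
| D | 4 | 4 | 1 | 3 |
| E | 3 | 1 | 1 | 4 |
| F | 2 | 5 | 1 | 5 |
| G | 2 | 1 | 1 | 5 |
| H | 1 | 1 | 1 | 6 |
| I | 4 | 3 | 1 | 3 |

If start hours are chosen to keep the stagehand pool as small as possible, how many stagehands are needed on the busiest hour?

Early-start (D@1, E@1, F@1, G@1, H@1, I@1) gives peak 15: h1:15  h2:14  h3:8  h4:7  h5:0  h6:0.
Shift F→5, I→3.
Schedule D@1, E@1, F@5, G@1, H@1, I@3: h1:7  h2:6  h3:8  h4:7  h5:8  h6:8 — peak 8.
Total stagehand-hours = 44 over 6 hours ⇒ peak ≥ ⌈44/6⌉ = 8, so 8 is optimal.

8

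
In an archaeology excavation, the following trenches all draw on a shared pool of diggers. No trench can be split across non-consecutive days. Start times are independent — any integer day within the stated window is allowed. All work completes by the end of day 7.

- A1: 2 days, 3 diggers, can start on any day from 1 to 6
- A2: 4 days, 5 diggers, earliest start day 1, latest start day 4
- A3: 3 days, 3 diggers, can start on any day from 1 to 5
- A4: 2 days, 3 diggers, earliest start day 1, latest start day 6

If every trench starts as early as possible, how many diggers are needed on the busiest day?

14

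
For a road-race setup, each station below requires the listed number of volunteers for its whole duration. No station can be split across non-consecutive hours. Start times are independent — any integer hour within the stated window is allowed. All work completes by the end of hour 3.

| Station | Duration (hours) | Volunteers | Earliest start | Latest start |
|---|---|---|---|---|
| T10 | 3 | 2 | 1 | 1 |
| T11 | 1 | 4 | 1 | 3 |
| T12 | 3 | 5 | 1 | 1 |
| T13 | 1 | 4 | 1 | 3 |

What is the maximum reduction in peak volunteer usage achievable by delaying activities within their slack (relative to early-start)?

Early-start peak: h1:15  h2:7  h3:7 ⇒ 15.
Leveled (T10@1, T11@1, T12@1, T13@2): h1:11  h2:11  h3:7 ⇒ 11.
Reduction 15 − 11 = 4.

4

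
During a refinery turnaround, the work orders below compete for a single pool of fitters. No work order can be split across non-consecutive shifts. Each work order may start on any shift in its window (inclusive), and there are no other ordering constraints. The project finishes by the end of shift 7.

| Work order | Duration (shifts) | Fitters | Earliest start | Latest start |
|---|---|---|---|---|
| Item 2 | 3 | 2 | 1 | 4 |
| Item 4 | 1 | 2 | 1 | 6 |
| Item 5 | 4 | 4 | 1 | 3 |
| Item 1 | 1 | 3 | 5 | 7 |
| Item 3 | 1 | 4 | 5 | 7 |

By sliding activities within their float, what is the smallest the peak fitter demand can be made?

6

Early-start (Item 2@1, Item 4@1, Item 5@1, Item 1@5, Item 3@5) gives peak 8: s1:8  s2:6  s3:6  s4:4  s5:7  s6:0  s7:0.
Shift Item 5→2, Item 1→6, Item 3→7.
Schedule Item 2@1, Item 4@1, Item 5@2, Item 1@6, Item 3@7: s1:4  s2:6  s3:6  s4:4  s5:4  s6:3  s7:4 — peak 6.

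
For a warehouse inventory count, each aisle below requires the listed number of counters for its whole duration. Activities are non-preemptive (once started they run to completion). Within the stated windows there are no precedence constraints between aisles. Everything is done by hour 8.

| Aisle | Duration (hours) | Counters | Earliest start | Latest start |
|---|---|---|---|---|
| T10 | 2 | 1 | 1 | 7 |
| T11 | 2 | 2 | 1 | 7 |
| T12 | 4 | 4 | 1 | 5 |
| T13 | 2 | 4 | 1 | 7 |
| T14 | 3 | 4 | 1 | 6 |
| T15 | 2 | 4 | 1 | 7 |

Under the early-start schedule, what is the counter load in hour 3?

8

At early start, hour 3 has: T12, T14.
Demand: 4 + 4 = 8.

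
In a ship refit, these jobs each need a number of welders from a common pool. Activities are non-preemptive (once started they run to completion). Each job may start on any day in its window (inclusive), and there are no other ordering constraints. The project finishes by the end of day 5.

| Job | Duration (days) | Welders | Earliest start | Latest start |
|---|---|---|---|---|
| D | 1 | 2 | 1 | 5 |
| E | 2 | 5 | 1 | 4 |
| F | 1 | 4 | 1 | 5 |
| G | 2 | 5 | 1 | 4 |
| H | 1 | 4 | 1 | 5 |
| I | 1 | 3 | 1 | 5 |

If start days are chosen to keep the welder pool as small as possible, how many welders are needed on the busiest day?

8

Early-start (D@1, E@1, F@1, G@1, H@1, I@1) gives peak 23: d1:23  d2:10  d3:0  d4:0  d5:0.
Shift F→3, G→4, H→3, I→2.
Schedule D@1, E@1, F@3, G@4, H@3, I@2: d1:7  d2:8  d3:8  d4:5  d5:5 — peak 8.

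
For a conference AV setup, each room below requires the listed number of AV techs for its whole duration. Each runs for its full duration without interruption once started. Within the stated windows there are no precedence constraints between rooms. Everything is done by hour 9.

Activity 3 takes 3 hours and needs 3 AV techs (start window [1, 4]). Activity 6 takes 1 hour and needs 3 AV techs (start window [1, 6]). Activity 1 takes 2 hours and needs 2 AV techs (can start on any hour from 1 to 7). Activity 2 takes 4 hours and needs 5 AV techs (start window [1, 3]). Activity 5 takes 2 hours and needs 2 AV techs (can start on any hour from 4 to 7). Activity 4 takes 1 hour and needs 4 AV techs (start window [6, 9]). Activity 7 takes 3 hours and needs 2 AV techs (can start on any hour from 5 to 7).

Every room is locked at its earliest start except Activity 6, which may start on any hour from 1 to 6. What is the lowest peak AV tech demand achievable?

Activity 6@1: h1:13  h2:10  h3:8  h4:7  h5:4  h6:6  h7:2  h8:0  h9:0 → peak 13
Activity 6@2: h1:10  h2:13  h3:8  h4:7  h5:4  h6:6  h7:2  h8:0  h9:0 → peak 13
Activity 6@3: h1:10  h2:10  h3:11  h4:7  h5:4  h6:6  h7:2  h8:0  h9:0 → peak 11
Activity 6@4: h1:10  h2:10  h3:8  h4:10  h5:4  h6:6  h7:2  h8:0  h9:0 → peak 10
Activity 6@5: h1:10  h2:10  h3:8  h4:7  h5:7  h6:6  h7:2  h8:0  h9:0 → peak 10
Activity 6@6: h1:10  h2:10  h3:8  h4:7  h5:4  h6:9  h7:2  h8:0  h9:0 → peak 10
Best is Activity 6@4, peak 10.

10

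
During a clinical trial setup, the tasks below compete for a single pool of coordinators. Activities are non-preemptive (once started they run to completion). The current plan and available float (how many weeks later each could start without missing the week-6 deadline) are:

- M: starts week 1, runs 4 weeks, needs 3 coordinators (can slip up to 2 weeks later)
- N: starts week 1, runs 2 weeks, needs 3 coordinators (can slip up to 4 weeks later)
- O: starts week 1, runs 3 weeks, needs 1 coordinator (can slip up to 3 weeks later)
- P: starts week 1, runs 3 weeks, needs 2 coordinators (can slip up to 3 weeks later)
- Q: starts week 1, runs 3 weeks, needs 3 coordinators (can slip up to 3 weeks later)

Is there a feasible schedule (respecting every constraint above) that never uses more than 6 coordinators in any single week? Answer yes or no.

yes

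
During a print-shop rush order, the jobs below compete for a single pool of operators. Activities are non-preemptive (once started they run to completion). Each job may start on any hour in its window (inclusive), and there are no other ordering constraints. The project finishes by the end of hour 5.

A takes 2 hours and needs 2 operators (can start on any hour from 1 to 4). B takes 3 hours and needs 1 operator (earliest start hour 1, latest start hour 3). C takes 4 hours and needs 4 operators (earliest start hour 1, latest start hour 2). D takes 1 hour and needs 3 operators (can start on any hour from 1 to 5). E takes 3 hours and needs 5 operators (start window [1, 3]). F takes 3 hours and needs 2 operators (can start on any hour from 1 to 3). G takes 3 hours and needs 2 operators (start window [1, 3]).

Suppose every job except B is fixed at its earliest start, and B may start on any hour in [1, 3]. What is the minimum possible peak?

18

B@1: h1:19  h2:16  h3:14  h4:4  h5:0 → peak 19
B@2: h1:18  h2:16  h3:14  h4:5  h5:0 → peak 18
B@3: h1:18  h2:15  h3:14  h4:5  h5:1 → peak 18
Best is B@2, peak 18.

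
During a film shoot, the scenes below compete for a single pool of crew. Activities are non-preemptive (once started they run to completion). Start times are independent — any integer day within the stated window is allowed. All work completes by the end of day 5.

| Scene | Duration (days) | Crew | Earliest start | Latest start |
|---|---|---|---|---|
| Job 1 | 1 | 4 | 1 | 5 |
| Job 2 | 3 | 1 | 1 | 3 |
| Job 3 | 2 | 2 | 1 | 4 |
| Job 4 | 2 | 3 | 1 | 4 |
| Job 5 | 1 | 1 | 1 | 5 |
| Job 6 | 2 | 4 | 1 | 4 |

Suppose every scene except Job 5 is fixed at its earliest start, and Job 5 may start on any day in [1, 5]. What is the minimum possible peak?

Job 5@1: d1:15  d2:10  d3:1  d4:0  d5:0 → peak 15
Job 5@2: d1:14  d2:11  d3:1  d4:0  d5:0 → peak 14
Job 5@3: d1:14  d2:10  d3:2  d4:0  d5:0 → peak 14
Job 5@4: d1:14  d2:10  d3:1  d4:1  d5:0 → peak 14
Job 5@5: d1:14  d2:10  d3:1  d4:0  d5:1 → peak 14
Best is Job 5@2, peak 14.

14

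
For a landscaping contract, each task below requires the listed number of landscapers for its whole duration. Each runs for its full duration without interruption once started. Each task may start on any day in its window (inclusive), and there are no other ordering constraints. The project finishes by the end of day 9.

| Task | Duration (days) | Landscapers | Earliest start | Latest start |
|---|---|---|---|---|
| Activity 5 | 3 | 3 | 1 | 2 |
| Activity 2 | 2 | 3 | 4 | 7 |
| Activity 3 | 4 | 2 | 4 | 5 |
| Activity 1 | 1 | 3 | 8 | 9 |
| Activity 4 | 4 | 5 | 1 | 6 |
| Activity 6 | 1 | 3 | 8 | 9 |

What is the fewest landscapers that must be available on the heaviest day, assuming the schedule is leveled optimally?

Early-start (Activity 5@1, Activity 2@4, Activity 3@4, Activity 1@8, Activity 4@1, Activity 6@8) gives peak 10: d1:8  d2:8  d3:8  d4:10  d5:5  d6:2  d7:2  d8:6  d9:0.
Shift Activity 4→6, Activity 6→9.
Schedule Activity 5@1, Activity 2@4, Activity 3@4, Activity 1@8, Activity 4@6, Activity 6@9: d1:3  d2:3  d3:3  d4:5  d5:5  d6:7  d7:7  d8:8  d9:8 — peak 8.

8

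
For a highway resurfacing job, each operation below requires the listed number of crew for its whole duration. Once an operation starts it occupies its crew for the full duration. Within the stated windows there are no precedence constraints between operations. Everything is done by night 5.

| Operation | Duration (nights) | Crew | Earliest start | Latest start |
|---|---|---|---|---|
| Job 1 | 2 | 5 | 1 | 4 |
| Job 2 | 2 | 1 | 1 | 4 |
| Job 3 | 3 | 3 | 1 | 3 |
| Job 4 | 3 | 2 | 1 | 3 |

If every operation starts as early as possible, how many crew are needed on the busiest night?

11

Early-start schedule: Job 1@1, Job 2@1, Job 3@1, Job 4@1.
Load per night: night 1: 11, night 2: 11, night 3: 5, night 4: 0, night 5: 0.
Peak is 11.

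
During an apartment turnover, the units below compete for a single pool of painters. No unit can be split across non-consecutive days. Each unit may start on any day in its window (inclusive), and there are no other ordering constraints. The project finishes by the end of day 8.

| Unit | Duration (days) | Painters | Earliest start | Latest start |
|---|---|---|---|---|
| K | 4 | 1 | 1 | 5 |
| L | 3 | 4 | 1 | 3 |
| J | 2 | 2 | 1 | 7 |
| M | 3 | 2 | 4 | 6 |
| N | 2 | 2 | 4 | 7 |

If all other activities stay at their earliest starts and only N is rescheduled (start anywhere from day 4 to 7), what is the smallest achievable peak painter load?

7

N@4: d1:7  d2:7  d3:5  d4:5  d5:4  d6:2  d7:0  d8:0 → peak 7
N@5: d1:7  d2:7  d3:5  d4:3  d5:4  d6:4  d7:0  d8:0 → peak 7
N@6: d1:7  d2:7  d3:5  d4:3  d5:2  d6:4  d7:2  d8:0 → peak 7
N@7: d1:7  d2:7  d3:5  d4:3  d5:2  d6:2  d7:2  d8:2 → peak 7
Best is N@4, peak 7.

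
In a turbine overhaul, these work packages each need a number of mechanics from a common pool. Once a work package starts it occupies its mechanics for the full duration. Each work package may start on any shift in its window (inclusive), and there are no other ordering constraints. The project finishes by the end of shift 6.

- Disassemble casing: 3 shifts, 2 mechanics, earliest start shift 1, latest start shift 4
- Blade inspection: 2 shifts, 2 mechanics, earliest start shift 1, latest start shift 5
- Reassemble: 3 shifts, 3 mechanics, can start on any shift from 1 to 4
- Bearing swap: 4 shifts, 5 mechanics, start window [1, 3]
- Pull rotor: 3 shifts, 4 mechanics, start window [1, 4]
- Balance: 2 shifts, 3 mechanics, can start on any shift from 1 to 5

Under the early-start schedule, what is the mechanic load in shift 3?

14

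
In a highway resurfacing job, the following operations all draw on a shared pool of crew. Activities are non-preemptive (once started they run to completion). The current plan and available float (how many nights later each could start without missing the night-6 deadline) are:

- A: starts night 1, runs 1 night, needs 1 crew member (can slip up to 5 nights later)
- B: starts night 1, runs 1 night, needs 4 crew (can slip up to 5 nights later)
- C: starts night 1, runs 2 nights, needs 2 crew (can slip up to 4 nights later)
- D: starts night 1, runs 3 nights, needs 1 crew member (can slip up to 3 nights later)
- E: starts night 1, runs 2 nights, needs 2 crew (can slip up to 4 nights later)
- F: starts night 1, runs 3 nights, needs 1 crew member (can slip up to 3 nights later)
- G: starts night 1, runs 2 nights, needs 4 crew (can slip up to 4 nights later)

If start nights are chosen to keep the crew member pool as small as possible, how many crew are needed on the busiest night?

Early-start (A@1, B@1, C@1, D@1, E@1, F@1, G@1) gives peak 15: n1:15  n2:10  n3:2  n4:0  n5:0  n6:0.
Shift C→2, D→2, E→2, F→4, G→5.
Schedule A@1, B@1, C@2, D@2, E@2, F@4, G@5: n1:5  n2:5  n3:5  n4:2  n5:5  n6:5 — peak 5.
Total crew member-nights = 27 over 6 nights ⇒ peak ≥ ⌈27/6⌉ = 5, so 5 is optimal.

5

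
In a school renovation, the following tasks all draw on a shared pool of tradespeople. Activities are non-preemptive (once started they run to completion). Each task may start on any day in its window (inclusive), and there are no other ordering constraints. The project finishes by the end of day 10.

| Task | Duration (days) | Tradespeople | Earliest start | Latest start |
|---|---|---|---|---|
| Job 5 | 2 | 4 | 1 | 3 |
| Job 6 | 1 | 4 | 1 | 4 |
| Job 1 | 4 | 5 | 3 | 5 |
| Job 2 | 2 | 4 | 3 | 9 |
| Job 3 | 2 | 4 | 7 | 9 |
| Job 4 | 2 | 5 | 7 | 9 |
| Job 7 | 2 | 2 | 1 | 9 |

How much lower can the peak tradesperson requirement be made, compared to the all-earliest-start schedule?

2

Early-start peak: d1:10  d2:6  d3:9  d4:9  d5:5  d6:5  d7:9  d8:9  d9:0  d10:0 ⇒ 10.
Leveled (Job 5@1, Job 6@1, Job 1@3, Job 2@7, Job 3@7, Job 4@9, Job 7@2): d1:8  d2:6  d3:7  d4:5  d5:5  d6:5  d7:8  d8:8  d9:5  d10:5 ⇒ 8.
Reduction 10 − 8 = 2.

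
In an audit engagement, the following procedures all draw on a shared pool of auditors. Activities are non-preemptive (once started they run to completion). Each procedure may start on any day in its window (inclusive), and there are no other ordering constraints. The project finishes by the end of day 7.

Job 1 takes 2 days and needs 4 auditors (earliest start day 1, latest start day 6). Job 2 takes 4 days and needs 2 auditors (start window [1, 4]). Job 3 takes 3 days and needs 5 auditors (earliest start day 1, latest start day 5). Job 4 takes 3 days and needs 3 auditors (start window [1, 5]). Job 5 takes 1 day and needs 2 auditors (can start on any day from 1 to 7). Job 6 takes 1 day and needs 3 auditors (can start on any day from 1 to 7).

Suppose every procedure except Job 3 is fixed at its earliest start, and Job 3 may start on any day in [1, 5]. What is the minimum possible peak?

14

Job 3@1: d1:19  d2:14  d3:10  d4:2  d5:0  d6:0  d7:0 → peak 19
Job 3@2: d1:14  d2:14  d3:10  d4:7  d5:0  d6:0  d7:0 → peak 14
Job 3@3: d1:14  d2:9  d3:10  d4:7  d5:5  d6:0  d7:0 → peak 14
Job 3@4: d1:14  d2:9  d3:5  d4:7  d5:5  d6:5  d7:0 → peak 14
Job 3@5: d1:14  d2:9  d3:5  d4:2  d5:5  d6:5  d7:5 → peak 14
Best is Job 3@2, peak 14.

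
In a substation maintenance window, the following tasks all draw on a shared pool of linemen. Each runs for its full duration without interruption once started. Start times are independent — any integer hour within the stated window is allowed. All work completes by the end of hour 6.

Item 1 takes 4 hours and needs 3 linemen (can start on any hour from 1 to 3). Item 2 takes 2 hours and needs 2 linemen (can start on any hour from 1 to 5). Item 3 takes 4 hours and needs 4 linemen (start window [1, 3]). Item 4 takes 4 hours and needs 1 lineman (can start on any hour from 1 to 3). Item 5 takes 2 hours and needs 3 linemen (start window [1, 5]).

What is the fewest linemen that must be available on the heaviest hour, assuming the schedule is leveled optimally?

8

Early-start (Item 1@1, Item 2@1, Item 3@1, Item 4@1, Item 5@1) gives peak 13: h1:13  h2:13  h3:8  h4:8  h5:0  h6:0.
Shift Item 3→3, Item 5→5.
Schedule Item 1@1, Item 2@1, Item 3@3, Item 4@1, Item 5@5: h1:6  h2:6  h3:8  h4:8  h5:7  h6:7 — peak 8.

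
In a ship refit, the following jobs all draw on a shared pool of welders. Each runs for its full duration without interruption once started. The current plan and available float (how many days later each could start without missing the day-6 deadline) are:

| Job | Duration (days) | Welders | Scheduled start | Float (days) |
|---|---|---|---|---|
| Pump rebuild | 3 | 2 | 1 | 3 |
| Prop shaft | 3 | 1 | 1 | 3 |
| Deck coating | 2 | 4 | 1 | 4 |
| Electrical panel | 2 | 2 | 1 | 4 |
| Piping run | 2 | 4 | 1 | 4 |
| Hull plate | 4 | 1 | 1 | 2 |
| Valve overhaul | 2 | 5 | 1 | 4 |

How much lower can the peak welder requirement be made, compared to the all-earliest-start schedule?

Early-start peak: d1:19  d2:19  d3:4  d4:1  d5:0  d6:0 ⇒ 19.
Leveled (Pump rebuild@1, Prop shaft@1, Deck coating@1, Electrical panel@4, Piping run@3, Hull plate@1, Valve overhaul@5): d1:8  d2:8  d3:8  d4:7  d5:7  d6:5 ⇒ 8.
Reduction 19 − 8 = 11.

11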